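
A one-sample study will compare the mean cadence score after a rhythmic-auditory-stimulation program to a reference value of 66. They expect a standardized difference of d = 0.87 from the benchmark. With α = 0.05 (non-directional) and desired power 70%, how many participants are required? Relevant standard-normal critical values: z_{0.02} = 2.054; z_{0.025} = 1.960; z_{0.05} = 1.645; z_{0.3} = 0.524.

For a one-sample test: n = ((z_{α/2} + z_β) / d)².
z_{α/2} + z_β = 1.960 + 0.524 = 2.484.
n = (2.484 / 0.87)² = 2.855² = 8.15.
Round up.

n = 9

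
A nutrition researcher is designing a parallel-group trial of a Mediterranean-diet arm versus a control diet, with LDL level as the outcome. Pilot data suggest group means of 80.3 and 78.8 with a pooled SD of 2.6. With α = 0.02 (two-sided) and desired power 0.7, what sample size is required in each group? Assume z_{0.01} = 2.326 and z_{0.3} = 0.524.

n = 49 per group

Cohen's d = |M₁ − M₂| / SD_pooled = |80.3 − 78.8| / 2.6 = 1.5 / 2.6 = 0.577.
For two independent groups with equal n: n = 2·((z_{α/2} + z_β) / d)².
z_{α/2} + z_β = 2.326 + 0.524 = 2.850.
n = 2 × (2.850 / 0.577)² = 2 × 4.939² = 2 × 24.40 = 48.8.
Round up to the next whole participant.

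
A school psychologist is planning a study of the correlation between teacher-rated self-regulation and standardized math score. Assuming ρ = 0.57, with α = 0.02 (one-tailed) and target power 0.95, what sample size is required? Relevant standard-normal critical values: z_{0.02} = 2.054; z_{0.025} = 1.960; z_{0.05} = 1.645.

Fisher's z: C = ½·ln((1+r)/(1−r)) = ½·ln(3.6512) = 0.6475.
n = ((z_{α} + z_β)/C)² + 3.
(2.054 + 1.645) / 0.6475 = 3.699 / 0.6475 = 5.713.
n = 5.713² + 3 = 32.64 + 3 = 35.6.
Round up.

n = 36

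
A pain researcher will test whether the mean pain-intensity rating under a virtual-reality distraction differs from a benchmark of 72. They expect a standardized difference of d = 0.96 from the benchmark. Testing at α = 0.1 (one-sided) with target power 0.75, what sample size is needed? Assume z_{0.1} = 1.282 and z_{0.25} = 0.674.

n = 5

For a one-sample test: n = ((z_{α} + z_β) / d)².
z_{α} + z_β = 1.282 + 0.674 = 1.956.
n = (1.956 / 0.96)² = 2.038² = 4.15.
Round up.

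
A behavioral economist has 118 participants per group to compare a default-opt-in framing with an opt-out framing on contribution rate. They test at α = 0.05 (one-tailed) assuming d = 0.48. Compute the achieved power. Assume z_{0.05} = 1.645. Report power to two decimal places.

power ≈ 0.98

For two equal groups, power = Φ(d·√(n/2) − z_{α}).
d·√(n/2) = 0.48 × √(118/2) = 0.48 × 7.681 = 3.687.
z_β = 3.687 − 1.645 = 2.042.
Power = Φ(2.042) = 0.979.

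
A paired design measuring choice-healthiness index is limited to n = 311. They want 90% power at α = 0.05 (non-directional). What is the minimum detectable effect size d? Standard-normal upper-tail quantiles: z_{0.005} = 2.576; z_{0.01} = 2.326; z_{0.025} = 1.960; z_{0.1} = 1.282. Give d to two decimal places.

d_min ≈ 0.18

For a single sample (or paired design) of n = 311: d_min = (z_{α/2} + z_β)/√n.
z-sum = 1.960 + 1.282 = 3.242.
d_min = 3.242 / √311 = 3.242 / 17.635 = 0.184.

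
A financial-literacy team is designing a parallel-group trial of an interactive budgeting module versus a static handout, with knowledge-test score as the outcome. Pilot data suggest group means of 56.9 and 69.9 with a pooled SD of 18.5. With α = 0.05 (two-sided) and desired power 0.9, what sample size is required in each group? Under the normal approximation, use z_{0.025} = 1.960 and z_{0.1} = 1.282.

Cohen's d = |M₁ − M₂| / SD_pooled = |56.9 − 69.9| / 18.5 = 13.0 / 18.5 = 0.703.
For two independent groups with equal n: n = 2·((z_{α/2} + z_β) / d)².
z_{α/2} + z_β = 1.960 + 1.282 = 3.242.
n = 2 × (3.242 / 0.703)² = 2 × 4.612² = 2 × 21.27 = 42.5.
Round up to the next whole participant.

n = 43 per group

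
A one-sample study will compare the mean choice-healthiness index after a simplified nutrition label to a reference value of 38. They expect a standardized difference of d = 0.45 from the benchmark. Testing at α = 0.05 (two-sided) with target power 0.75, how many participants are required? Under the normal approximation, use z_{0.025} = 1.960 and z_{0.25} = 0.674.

For a one-sample test: n = ((z_{α/2} + z_β) / d)².
z_{α/2} + z_β = 1.960 + 0.674 = 2.634.
n = (2.634 / 0.45)² = 5.853² = 34.26.
Round up.

n = 35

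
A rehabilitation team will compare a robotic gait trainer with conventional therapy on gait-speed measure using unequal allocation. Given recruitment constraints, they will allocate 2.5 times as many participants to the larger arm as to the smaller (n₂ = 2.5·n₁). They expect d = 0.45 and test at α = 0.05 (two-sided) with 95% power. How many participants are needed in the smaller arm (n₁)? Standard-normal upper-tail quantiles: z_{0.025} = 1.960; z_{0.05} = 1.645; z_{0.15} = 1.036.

n₁ = 90

With allocation ratio k = n₂/n₁ = 2.5, Var(x̄₁−x̄₂) = σ²(1/n₁ + 1/(k·n₁)) = σ²·(k+1)/(k·n₁).
So n₁ = (1 + 1/k)·((z_{α/2} + z_β)/d)² = 1.400 × (3.605/0.45)².
n₁ = 1.400 × 64.18 = 89.8.
Round up: n₁ = 90, giving n₂ = 2.5 × 90 = 225.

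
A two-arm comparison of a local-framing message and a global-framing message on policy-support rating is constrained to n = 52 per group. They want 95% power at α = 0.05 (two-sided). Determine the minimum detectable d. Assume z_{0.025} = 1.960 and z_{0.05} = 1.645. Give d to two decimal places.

For two independent groups of n = 52 each: d_min = (z_{α/2} + z_β)·√(2/n).
z-sum = 1.960 + 1.645 = 3.605.
d_min = 3.605 × √(2/52) = 3.605 × 0.1961 = 0.707.

d_min ≈ 0.71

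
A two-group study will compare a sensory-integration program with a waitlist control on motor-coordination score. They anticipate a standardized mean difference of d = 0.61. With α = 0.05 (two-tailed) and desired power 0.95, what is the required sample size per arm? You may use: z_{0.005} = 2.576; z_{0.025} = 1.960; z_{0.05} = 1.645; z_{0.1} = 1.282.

n = 70 per group

For two independent groups with equal n: n = 2·((z_{α/2} + z_β) / d)².
z_{α/2} + z_β = 1.960 + 1.645 = 3.605.
n = 2 × (3.605 / 0.61)² = 2 × 5.910² = 2 × 34.93 = 69.9.
Round up to the next whole participant.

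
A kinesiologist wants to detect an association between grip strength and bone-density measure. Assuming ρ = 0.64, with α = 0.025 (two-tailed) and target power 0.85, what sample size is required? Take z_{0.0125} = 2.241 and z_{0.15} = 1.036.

n = 22

Fisher's z: C = ½·ln((1+r)/(1−r)) = ½·ln(4.5556) = 0.7582.
n = ((z_{α/2} + z_β)/C)² + 3.
(2.241 + 1.036) / 0.7582 = 3.277 / 0.7582 = 4.322.
n = 4.322² + 3 = 18.68 + 3 = 21.7.
Round up.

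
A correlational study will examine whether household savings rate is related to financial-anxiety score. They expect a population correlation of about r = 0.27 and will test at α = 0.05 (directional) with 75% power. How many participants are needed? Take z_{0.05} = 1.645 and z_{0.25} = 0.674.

Fisher's z: C = ½·ln((1+r)/(1−r)) = ½·ln(1.7397) = 0.2769.
n = ((z_{α} + z_β)/C)² + 3.
(1.645 + 0.674) / 0.2769 = 2.319 / 0.2769 = 8.375.
n = 8.375² + 3 = 70.14 + 3 = 73.1.
Round up.

n = 74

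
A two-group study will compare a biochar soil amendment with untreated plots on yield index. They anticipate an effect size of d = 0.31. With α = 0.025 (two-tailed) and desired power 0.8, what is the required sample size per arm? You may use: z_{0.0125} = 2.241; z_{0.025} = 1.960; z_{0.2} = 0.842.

n = 198 per group

For two independent groups with equal n: n = 2·((z_{α/2} + z_β) / d)².
z_{α/2} + z_β = 2.241 + 0.842 = 3.083.
n = 2 × (3.083 / 0.31)² = 2 × 9.945² = 2 × 98.91 = 197.8.
Round up to the next whole participant.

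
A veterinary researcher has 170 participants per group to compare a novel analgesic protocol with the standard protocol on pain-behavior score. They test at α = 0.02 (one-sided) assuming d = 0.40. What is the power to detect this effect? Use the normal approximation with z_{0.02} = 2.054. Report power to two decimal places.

power ≈ 0.95

For two equal groups, power = Φ(d·√(n/2) − z_{α}).
d·√(n/2) = 0.40 × √(170/2) = 0.40 × 9.220 = 3.688.
z_β = 3.688 − 2.054 = 1.634.
Power = Φ(1.634) = 0.949.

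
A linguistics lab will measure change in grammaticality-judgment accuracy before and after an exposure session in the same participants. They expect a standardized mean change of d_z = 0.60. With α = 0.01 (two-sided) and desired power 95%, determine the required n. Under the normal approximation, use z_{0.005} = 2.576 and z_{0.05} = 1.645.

For a paired (one-sample on differences) test: n = ((z_{α/2} + z_β) / d)².
z_{α/2} + z_β = 2.576 + 1.645 = 4.221.
n = (4.221 / 0.60)² = 7.035² = 49.49.
Round up.

n = 50 pairs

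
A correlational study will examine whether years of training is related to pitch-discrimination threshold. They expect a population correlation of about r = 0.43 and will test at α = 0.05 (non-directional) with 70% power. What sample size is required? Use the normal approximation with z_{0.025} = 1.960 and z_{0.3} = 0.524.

n = 33

Fisher's z: C = ½·ln((1+r)/(1−r)) = ½·ln(2.5088) = 0.4599.
n = ((z_{α/2} + z_β)/C)² + 3.
(1.960 + 0.524) / 0.4599 = 2.484 / 0.4599 = 5.401.
n = 5.401² + 3 = 29.17 + 3 = 32.2.
Round up.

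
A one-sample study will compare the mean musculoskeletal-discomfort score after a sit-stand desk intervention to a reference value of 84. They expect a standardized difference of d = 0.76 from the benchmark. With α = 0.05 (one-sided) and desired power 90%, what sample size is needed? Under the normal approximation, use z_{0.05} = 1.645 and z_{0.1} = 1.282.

For a one-sample test: n = ((z_{α} + z_β) / d)².
z_{α} + z_β = 1.645 + 1.282 = 2.927.
n = (2.927 / 0.76)² = 3.851² = 14.83.
Round up.

n = 15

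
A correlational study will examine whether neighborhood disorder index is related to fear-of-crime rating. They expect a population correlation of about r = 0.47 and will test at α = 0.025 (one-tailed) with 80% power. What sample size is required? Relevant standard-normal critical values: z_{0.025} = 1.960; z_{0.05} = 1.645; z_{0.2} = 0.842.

Fisher's z: C = ½·ln((1+r)/(1−r)) = ½·ln(2.7736) = 0.5101.
n = ((z_{α} + z_β)/C)² + 3.
(1.960 + 0.842) / 0.5101 = 2.802 / 0.5101 = 5.493.
n = 5.493² + 3 = 30.17 + 3 = 33.2.
Round up.

n = 34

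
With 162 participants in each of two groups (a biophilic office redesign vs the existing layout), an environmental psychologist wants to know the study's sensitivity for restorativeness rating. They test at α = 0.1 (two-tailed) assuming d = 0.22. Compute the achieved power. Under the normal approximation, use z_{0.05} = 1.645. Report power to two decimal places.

For two equal groups, power = Φ(d·√(n/2) − z_{α/2}).
d·√(n/2) = 0.22 × √(162/2) = 0.22 × 9.000 = 1.980.
z_β = 1.980 − 1.645 = 0.335.
Power = Φ(0.335) = 0.631.

power ≈ 0.63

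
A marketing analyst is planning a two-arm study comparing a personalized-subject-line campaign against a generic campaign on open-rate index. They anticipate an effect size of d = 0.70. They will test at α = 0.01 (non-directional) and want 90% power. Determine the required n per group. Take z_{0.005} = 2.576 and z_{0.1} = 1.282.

n = 61 per group

For two independent groups with equal n: n = 2·((z_{α/2} + z_β) / d)².
z_{α/2} + z_β = 2.576 + 1.282 = 3.858.
n = 2 × (3.858 / 0.70)² = 2 × 5.511² = 2 × 30.38 = 60.8.
Round up to the next whole participant.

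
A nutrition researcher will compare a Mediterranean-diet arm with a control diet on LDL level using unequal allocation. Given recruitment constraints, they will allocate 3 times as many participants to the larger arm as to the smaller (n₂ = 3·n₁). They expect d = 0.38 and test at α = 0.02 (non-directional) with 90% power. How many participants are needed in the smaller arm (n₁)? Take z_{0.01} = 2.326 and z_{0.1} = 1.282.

n₁ = 121

With allocation ratio k = n₂/n₁ = 3, Var(x̄₁−x̄₂) = σ²(1/n₁ + 1/(k·n₁)) = σ²·(k+1)/(k·n₁).
So n₁ = (1 + 1/k)·((z_{α/2} + z_β)/d)² = 1.333 × (3.608/0.38)².
n₁ = 1.333 × 90.15 = 120.2.
Round up: n₁ = 121, giving n₂ = 3 × 121 = 363.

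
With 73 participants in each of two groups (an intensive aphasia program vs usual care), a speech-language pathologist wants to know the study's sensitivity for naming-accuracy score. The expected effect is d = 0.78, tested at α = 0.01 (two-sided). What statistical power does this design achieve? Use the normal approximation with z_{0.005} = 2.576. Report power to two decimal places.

For two equal groups, power = Φ(d·√(n/2) − z_{α/2}).
d·√(n/2) = 0.78 × √(73/2) = 0.78 × 6.042 = 4.712.
z_β = 4.712 − 2.576 = 2.136.
Power = Φ(2.136) = 0.984.

power ≈ 0.98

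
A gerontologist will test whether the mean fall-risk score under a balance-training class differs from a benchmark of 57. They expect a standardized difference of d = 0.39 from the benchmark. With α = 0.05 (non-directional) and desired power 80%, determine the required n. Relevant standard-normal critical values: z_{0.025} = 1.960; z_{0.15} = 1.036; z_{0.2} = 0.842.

n = 52

For a one-sample test: n = ((z_{α/2} + z_β) / d)².
z_{α/2} + z_β = 1.960 + 0.842 = 2.802.
n = (2.802 / 0.39)² = 7.185² = 51.62.
Round up.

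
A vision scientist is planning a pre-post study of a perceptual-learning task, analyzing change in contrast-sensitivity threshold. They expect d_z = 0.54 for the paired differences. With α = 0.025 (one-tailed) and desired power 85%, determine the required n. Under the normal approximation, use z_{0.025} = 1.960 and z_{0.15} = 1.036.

For a paired (one-sample on differences) test: n = ((z_{α} + z_β) / d)².
z_{α} + z_β = 1.960 + 1.036 = 2.996.
n = (2.996 / 0.54)² = 5.548² = 30.78.
Round up.

n = 31 pairs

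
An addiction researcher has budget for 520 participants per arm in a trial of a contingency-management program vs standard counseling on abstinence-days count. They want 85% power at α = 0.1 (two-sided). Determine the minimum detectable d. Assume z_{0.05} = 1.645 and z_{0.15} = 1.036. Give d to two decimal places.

d_min ≈ 0.17

For two independent groups of n = 520 each: d_min = (z_{α/2} + z_β)·√(2/n).
z-sum = 1.645 + 1.036 = 2.681.
d_min = 2.681 × √(2/520) = 2.681 × 0.0620 = 0.166.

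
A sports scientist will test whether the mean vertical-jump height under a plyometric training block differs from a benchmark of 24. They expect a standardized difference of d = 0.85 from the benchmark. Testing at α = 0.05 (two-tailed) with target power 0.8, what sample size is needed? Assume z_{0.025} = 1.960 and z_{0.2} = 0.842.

For a one-sample test: n = ((z_{α/2} + z_β) / d)².
z_{α/2} + z_β = 1.960 + 0.842 = 2.802.
n = (2.802 / 0.85)² = 3.296² = 10.87.
Round up.

n = 11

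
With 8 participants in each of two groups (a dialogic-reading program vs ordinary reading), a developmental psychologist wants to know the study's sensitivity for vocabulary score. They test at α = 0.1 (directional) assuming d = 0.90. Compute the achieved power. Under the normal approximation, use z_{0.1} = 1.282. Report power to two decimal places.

power ≈ 0.70

For two equal groups, power = Φ(d·√(n/2) − z_{α}).
d·√(n/2) = 0.90 × √(8/2) = 0.90 × 2.000 = 1.800.
z_β = 1.800 − 1.282 = 0.518.
Power = Φ(0.518) = 0.698.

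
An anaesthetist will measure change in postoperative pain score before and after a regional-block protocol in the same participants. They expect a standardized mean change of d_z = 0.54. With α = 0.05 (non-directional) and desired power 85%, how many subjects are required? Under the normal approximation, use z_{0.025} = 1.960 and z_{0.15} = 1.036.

For a paired (one-sample on differences) test: n = ((z_{α/2} + z_β) / d)².
z_{α/2} + z_β = 1.960 + 1.036 = 2.996.
n = (2.996 / 0.54)² = 5.548² = 30.78.
Round up.

n = 31 pairs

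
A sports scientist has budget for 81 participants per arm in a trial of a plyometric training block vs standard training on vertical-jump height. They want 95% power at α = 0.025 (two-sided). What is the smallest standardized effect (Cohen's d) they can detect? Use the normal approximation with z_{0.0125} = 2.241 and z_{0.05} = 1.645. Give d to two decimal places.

For two independent groups of n = 81 each: d_min = (z_{α/2} + z_β)·√(2/n).
z-sum = 2.241 + 1.645 = 3.886.
d_min = 3.886 × √(2/81) = 3.886 × 0.1571 = 0.611.

d_min ≈ 0.61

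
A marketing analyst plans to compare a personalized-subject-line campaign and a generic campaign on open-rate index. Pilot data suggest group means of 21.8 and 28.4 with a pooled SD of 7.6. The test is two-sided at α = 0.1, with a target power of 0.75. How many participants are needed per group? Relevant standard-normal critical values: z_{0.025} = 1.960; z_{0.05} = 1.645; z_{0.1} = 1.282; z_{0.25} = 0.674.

Cohen's d = |M₁ − M₂| / SD_pooled = |21.8 − 28.4| / 7.6 = 6.6 / 7.6 = 0.868.
For two independent groups with equal n: n = 2·((z_{α/2} + z_β) / d)².
z_{α/2} + z_β = 1.645 + 0.674 = 2.319.
n = 2 × (2.319 / 0.868)² = 2 × 2.672² = 2 × 7.14 = 14.3.
Round up to the next whole participant.

n = 15 per group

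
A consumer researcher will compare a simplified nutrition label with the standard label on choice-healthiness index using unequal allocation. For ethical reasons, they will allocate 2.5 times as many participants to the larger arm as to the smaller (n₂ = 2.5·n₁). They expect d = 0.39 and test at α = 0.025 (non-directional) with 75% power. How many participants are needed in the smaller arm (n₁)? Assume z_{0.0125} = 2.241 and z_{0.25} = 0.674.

With allocation ratio k = n₂/n₁ = 2.5, Var(x̄₁−x̄₂) = σ²(1/n₁ + 1/(k·n₁)) = σ²·(k+1)/(k·n₁).
So n₁ = (1 + 1/k)·((z_{α/2} + z_β)/d)² = 1.400 × (2.915/0.39)².
n₁ = 1.400 × 55.87 = 78.2.
Round up: n₁ = 79, giving n₂ = ⌈2.5 × 79⌉ = ⌈197.5⌉ = 198.

n₁ = 79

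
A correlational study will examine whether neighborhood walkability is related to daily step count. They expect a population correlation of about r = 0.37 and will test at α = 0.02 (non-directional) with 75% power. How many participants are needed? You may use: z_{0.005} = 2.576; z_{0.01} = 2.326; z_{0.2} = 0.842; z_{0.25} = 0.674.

n = 63

Fisher's z: C = ½·ln((1+r)/(1−r)) = ½·ln(2.1746) = 0.3884.
n = ((z_{α/2} + z_β)/C)² + 3.
(2.326 + 0.674) / 0.3884 = 3.000 / 0.3884 = 7.724.
n = 7.724² + 3 = 59.66 + 3 = 62.7.
Round up.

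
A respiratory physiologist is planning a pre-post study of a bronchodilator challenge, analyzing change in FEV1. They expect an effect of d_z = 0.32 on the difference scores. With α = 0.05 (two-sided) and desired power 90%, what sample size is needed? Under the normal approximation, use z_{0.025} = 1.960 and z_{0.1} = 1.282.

n = 103 pairs

For a paired (one-sample on differences) test: n = ((z_{α/2} + z_β) / d)².
z_{α/2} + z_β = 1.960 + 1.282 = 3.242.
n = (3.242 / 0.32)² = 10.131² = 102.64.
Round up.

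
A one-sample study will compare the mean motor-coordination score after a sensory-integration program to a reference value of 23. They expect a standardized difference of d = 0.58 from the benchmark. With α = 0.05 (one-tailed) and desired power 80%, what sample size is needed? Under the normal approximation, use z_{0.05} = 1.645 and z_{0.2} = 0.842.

For a one-sample test: n = ((z_{α} + z_β) / d)².
z_{α} + z_β = 1.645 + 0.842 = 2.487.
n = (2.487 / 0.58)² = 4.288² = 18.39.
Round up.

n = 19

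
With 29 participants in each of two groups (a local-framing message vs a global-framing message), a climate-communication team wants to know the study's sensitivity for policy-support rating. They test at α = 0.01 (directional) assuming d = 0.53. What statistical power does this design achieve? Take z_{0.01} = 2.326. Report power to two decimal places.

For two equal groups, power = Φ(d·√(n/2) − z_{α}).
d·√(n/2) = 0.53 × √(29/2) = 0.53 × 3.808 = 2.018.
z_β = 2.018 − 2.326 = -0.308.
Power = Φ(-0.308) = 0.379.

power ≈ 0.38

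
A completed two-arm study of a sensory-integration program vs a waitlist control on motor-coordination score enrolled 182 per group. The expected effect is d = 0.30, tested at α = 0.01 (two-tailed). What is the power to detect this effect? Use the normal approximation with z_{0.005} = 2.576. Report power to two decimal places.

For two equal groups, power = Φ(d·√(n/2) − z_{α/2}).
d·√(n/2) = 0.30 × √(182/2) = 0.30 × 9.539 = 2.862.
z_β = 2.862 − 2.576 = 0.286.
Power = Φ(0.286) = 0.612.

power ≈ 0.61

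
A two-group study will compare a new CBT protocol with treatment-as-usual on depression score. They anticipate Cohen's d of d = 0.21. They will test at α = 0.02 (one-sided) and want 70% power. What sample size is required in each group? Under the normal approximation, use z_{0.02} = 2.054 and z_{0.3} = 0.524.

For two independent groups with equal n: n = 2·((z_{α} + z_β) / d)².
z_{α} + z_β = 2.054 + 0.524 = 2.578.
n = 2 × (2.578 / 0.21)² = 2 × 12.276² = 2 × 150.70 = 301.4.
Round up to the next whole participant.

n = 302 per group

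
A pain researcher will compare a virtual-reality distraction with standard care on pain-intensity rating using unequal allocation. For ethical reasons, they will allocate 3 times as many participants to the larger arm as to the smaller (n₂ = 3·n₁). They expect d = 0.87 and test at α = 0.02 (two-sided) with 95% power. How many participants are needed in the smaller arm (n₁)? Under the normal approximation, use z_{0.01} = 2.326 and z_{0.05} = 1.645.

n₁ = 28

With allocation ratio k = n₂/n₁ = 3, Var(x̄₁−x̄₂) = σ²(1/n₁ + 1/(k·n₁)) = σ²·(k+1)/(k·n₁).
So n₁ = (1 + 1/k)·((z_{α/2} + z_β)/d)² = 1.333 × (3.971/0.87)².
n₁ = 1.333 × 20.83 = 27.8.
Round up: n₁ = 28, giving n₂ = 3 × 28 = 84.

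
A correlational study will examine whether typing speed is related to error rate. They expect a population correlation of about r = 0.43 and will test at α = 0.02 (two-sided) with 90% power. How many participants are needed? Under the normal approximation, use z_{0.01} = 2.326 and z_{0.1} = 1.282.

n = 65

Fisher's z: C = ½·ln((1+r)/(1−r)) = ½·ln(2.5088) = 0.4599.
n = ((z_{α/2} + z_β)/C)² + 3.
(2.326 + 1.282) / 0.4599 = 3.608 / 0.4599 = 7.845.
n = 7.845² + 3 = 61.55 + 3 = 64.5.
Round up.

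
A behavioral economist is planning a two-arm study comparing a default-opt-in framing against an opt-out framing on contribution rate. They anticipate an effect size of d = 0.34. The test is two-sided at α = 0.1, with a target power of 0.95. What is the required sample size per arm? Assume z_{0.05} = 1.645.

For two independent groups with equal n: n = 2·((z_{α/2} + z_β) / d)².
z_{α/2} + z_β = 1.645 + 1.645 = 3.290.
n = 2 × (3.290 / 0.34)² = 2 × 9.676² = 2 × 93.63 = 187.3.
Round up to the next whole participant.

n = 188 per group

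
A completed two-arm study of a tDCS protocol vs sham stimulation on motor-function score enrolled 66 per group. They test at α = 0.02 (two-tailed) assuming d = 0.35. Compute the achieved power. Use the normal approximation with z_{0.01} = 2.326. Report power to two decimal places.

power ≈ 0.38

For two equal groups, power = Φ(d·√(n/2) − z_{α/2}).
d·√(n/2) = 0.35 × √(66/2) = 0.35 × 5.745 = 2.011.
z_β = 2.011 − 2.326 = -0.315.
Power = Φ(-0.315) = 0.376.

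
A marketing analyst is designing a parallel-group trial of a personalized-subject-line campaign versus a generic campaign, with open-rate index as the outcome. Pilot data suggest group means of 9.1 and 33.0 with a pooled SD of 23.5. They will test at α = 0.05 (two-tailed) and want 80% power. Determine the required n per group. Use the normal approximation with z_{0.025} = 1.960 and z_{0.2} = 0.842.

n = 16 per group

Cohen's d = |M₁ − M₂| / SD_pooled = |9.1 − 33.0| / 23.5 = 23.9 / 23.5 = 1.017.
For two independent groups with equal n: n = 2·((z_{α/2} + z_β) / d)².
z_{α/2} + z_β = 1.960 + 0.842 = 2.802.
n = 2 × (2.802 / 1.017)² = 2 × 2.755² = 2 × 7.59 = 15.2.
Round up to the next whole participant.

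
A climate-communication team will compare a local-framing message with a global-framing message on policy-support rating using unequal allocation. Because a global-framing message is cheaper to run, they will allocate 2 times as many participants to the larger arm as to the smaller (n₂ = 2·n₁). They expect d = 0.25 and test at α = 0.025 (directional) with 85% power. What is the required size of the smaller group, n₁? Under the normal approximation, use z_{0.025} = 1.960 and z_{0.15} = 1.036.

n₁ = 216

With allocation ratio k = n₂/n₁ = 2, Var(x̄₁−x̄₂) = σ²(1/n₁ + 1/(k·n₁)) = σ²·(k+1)/(k·n₁).
So n₁ = (1 + 1/k)·((z_{α} + z_β)/d)² = 1.500 × (2.996/0.25)².
n₁ = 1.500 × 143.62 = 215.4.
Round up: n₁ = 216, giving n₂ = 2 × 216 = 432.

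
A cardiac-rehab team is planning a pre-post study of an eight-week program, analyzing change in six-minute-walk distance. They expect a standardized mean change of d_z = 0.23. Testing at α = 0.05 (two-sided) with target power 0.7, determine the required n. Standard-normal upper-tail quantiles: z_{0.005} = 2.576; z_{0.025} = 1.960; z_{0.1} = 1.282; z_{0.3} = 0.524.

n = 117 pairs

For a paired (one-sample on differences) test: n = ((z_{α/2} + z_β) / d)².
z_{α/2} + z_β = 1.960 + 0.524 = 2.484.
n = (2.484 / 0.23)² = 10.800² = 116.64.
Round up.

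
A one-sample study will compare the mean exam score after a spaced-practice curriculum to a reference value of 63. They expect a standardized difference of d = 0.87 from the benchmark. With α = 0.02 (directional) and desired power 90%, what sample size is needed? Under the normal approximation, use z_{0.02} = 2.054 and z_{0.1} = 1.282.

n = 15

For a one-sample test: n = ((z_{α} + z_β) / d)².
z_{α} + z_β = 2.054 + 1.282 = 3.336.
n = (3.336 / 0.87)² = 3.834² = 14.70.
Round up.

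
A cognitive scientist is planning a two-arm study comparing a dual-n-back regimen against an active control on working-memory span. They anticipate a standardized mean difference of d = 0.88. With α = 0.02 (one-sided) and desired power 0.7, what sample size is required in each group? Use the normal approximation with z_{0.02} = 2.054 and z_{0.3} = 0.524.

n = 18 per group

For two independent groups with equal n: n = 2·((z_{α} + z_β) / d)².
z_{α} + z_β = 2.054 + 0.524 = 2.578.
n = 2 × (2.578 / 0.88)² = 2 × 2.930² = 2 × 8.58 = 17.2.
Round up to the next whole participant.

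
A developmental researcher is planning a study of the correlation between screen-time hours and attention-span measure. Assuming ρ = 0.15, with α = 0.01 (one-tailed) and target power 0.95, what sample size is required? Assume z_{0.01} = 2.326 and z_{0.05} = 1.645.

Fisher's z: C = ½·ln((1+r)/(1−r)) = ½·ln(1.3529) = 0.1511.
n = ((z_{α} + z_β)/C)² + 3.
(2.326 + 1.645) / 0.1511 = 3.971 / 0.1511 = 26.281.
n = 26.281² + 3 = 690.67 + 3 = 693.7.
Round up.

n = 694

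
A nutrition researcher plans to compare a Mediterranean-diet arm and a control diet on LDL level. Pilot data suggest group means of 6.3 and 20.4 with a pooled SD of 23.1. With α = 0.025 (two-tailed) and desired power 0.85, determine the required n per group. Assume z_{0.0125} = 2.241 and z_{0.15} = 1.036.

Cohen's d = |M₁ − M₂| / SD_pooled = |6.3 − 20.4| / 23.1 = 14.1 / 23.1 = 0.610.
For two independent groups with equal n: n = 2·((z_{α/2} + z_β) / d)².
z_{α/2} + z_β = 2.241 + 1.036 = 3.277.
n = 2 × (3.277 / 0.610)² = 2 × 5.372² = 2 × 28.86 = 57.7.
Round up to the next whole participant.

n = 58 per group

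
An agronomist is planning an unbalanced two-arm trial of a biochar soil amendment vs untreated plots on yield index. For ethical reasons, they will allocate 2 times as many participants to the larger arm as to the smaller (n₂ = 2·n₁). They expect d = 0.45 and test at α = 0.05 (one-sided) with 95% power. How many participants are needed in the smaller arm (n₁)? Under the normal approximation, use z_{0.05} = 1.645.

n₁ = 81

With allocation ratio k = n₂/n₁ = 2, Var(x̄₁−x̄₂) = σ²(1/n₁ + 1/(k·n₁)) = σ²·(k+1)/(k·n₁).
So n₁ = (1 + 1/k)·((z_{α} + z_β)/d)² = 1.500 × (3.290/0.45)².
n₁ = 1.500 × 53.45 = 80.2.
Round up: n₁ = 81, giving n₂ = 2 × 81 = 162.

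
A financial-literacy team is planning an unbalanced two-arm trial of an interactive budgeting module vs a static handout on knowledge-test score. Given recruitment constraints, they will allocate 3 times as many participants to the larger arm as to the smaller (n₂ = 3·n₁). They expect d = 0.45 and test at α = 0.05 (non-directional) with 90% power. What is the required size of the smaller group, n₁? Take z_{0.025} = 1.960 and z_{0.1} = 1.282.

With allocation ratio k = n₂/n₁ = 3, Var(x̄₁−x̄₂) = σ²(1/n₁ + 1/(k·n₁)) = σ²·(k+1)/(k·n₁).
So n₁ = (1 + 1/k)·((z_{α/2} + z_β)/d)² = 1.333 × (3.242/0.45)².
n₁ = 1.333 × 51.90 = 69.2.
Round up: n₁ = 70, giving n₂ = 3 × 70 = 210.

n₁ = 70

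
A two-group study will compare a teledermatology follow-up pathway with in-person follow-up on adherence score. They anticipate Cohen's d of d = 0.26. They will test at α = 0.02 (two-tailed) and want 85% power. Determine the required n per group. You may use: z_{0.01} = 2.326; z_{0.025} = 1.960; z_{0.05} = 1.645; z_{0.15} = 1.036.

For two independent groups with equal n: n = 2·((z_{α/2} + z_β) / d)².
z_{α/2} + z_β = 2.326 + 1.036 = 3.362.
n = 2 × (3.362 / 0.26)² = 2 × 12.931² = 2 × 167.20 = 334.4.
Round up to the next whole participant.

n = 335 per group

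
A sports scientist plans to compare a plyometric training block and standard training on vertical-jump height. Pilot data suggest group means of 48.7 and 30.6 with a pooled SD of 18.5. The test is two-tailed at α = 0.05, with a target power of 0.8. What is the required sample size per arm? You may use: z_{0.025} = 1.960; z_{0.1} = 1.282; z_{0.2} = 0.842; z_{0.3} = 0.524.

Cohen's d = |M₁ − M₂| / SD_pooled = |48.7 − 30.6| / 18.5 = 18.1 / 18.5 = 0.978.
For two independent groups with equal n: n = 2·((z_{α/2} + z_β) / d)².
z_{α/2} + z_β = 1.960 + 0.842 = 2.802.
n = 2 × (2.802 / 0.978)² = 2 × 2.865² = 2 × 8.21 = 16.4.
Round up to the next whole participant.

n = 17 per group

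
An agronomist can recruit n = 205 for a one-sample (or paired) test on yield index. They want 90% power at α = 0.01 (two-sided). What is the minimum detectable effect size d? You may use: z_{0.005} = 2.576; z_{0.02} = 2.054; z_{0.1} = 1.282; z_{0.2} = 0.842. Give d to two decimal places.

For a single sample (or paired design) of n = 205: d_min = (z_{α/2} + z_β)/√n.
z-sum = 2.576 + 1.282 = 3.858.
d_min = 3.858 / √205 = 3.858 / 14.318 = 0.269.

d_min ≈ 0.27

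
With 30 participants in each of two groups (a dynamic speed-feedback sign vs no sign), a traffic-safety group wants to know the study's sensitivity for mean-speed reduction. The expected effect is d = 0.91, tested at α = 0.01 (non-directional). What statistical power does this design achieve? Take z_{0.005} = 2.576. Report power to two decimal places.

power ≈ 0.83

For two equal groups, power = Φ(d·√(n/2) − z_{α/2}).
d·√(n/2) = 0.91 × √(30/2) = 0.91 × 3.873 = 3.524.
z_β = 3.524 − 2.576 = 0.948.
Power = Φ(0.948) = 0.829.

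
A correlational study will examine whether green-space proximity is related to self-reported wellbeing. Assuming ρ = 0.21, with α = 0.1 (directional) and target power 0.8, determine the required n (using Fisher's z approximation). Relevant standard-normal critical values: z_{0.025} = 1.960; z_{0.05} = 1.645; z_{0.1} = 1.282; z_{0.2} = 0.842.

n = 103

Fisher's z: C = ½·ln((1+r)/(1−r)) = ½·ln(1.5316) = 0.2132.
n = ((z_{α} + z_β)/C)² + 3.
(1.282 + 0.842) / 0.2132 = 2.124 / 0.2132 = 9.962.
n = 9.962² + 3 = 99.25 + 3 = 102.3.
Round up.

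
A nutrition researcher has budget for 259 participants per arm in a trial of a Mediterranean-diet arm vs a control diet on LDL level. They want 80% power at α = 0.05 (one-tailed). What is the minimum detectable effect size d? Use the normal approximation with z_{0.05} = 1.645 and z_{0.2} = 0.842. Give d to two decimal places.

For two independent groups of n = 259 each: d_min = (z_{α} + z_β)·√(2/n).
z-sum = 1.645 + 0.842 = 2.487.
d_min = 2.487 × √(2/259) = 2.487 × 0.0879 = 0.219.

d_min ≈ 0.22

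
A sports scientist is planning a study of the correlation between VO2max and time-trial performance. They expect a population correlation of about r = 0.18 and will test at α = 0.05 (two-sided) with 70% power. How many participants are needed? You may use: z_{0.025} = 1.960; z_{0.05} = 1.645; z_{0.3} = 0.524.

n = 190

Fisher's z: C = ½·ln((1+r)/(1−r)) = ½·ln(1.4390) = 0.1820.
n = ((z_{α/2} + z_β)/C)² + 3.
(1.960 + 0.524) / 0.1820 = 2.484 / 0.1820 = 13.648.
n = 13.648² + 3 = 186.28 + 3 = 189.3.
Round up.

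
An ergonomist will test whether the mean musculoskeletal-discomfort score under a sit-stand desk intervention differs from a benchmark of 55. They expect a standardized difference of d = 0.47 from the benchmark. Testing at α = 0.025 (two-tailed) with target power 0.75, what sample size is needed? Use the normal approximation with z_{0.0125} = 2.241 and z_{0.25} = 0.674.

For a one-sample test: n = ((z_{α/2} + z_β) / d)².
z_{α/2} + z_β = 2.241 + 0.674 = 2.915.
n = (2.915 / 0.47)² = 6.202² = 38.47.
Round up.

n = 39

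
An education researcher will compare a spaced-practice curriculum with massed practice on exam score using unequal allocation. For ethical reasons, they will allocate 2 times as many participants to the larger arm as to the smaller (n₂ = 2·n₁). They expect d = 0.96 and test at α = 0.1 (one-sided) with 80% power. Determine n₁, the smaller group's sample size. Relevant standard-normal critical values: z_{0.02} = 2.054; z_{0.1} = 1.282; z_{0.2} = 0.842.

With allocation ratio k = n₂/n₁ = 2, Var(x̄₁−x̄₂) = σ²(1/n₁ + 1/(k·n₁)) = σ²·(k+1)/(k·n₁).
So n₁ = (1 + 1/k)·((z_{α} + z_β)/d)² = 1.500 × (2.124/0.96)².
n₁ = 1.500 × 4.90 = 7.3.
Round up: n₁ = 8, giving n₂ = 2 × 8 = 16.

n₁ = 8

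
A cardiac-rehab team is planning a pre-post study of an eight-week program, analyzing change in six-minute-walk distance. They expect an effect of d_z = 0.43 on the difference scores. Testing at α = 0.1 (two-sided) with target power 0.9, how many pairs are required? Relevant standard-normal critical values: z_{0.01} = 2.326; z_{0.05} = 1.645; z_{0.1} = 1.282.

For a paired (one-sample on differences) test: n = ((z_{α/2} + z_β) / d)².
z_{α/2} + z_β = 1.645 + 1.282 = 2.927.
n = (2.927 / 0.43)² = 6.807² = 46.33.
Round up.

n = 47 pairs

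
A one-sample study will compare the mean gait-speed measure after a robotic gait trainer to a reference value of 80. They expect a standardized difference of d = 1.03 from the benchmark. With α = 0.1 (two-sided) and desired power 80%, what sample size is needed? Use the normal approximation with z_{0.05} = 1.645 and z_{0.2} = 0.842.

n = 6

For a one-sample test: n = ((z_{α/2} + z_β) / d)².
z_{α/2} + z_β = 1.645 + 0.842 = 2.487.
n = (2.487 / 1.03)² = 2.415² = 5.83.
Round up.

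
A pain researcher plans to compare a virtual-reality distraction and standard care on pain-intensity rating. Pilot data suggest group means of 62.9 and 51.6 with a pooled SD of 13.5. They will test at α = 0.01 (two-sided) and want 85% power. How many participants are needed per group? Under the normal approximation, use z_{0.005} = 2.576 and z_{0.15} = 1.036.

n = 38 per group

Cohen's d = |M₁ − M₂| / SD_pooled = |62.9 − 51.6| / 13.5 = 11.3 / 13.5 = 0.837.
For two independent groups with equal n: n = 2·((z_{α/2} + z_β) / d)².
z_{α/2} + z_β = 2.576 + 1.036 = 3.612.
n = 2 × (3.612 / 0.837)² = 2 × 4.315² = 2 × 18.62 = 37.2.
Round up to the next whole participant.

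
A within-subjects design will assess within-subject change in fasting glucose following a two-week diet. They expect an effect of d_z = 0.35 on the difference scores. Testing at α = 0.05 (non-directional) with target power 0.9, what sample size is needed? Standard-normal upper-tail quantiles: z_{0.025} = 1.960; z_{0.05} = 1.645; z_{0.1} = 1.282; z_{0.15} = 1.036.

For a paired (one-sample on differences) test: n = ((z_{α/2} + z_β) / d)².
z_{α/2} + z_β = 1.960 + 1.282 = 3.242.
n = (3.242 / 0.35)² = 9.263² = 85.80.
Round up.

n = 86 pairs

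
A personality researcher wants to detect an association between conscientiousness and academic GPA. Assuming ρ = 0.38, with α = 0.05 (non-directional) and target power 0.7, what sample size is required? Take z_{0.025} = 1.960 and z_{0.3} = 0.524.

n = 42

Fisher's z: C = ½·ln((1+r)/(1−r)) = ½·ln(2.2258) = 0.4001.
n = ((z_{α/2} + z_β)/C)² + 3.
(1.960 + 0.524) / 0.4001 = 2.484 / 0.4001 = 6.208.
n = 6.208² + 3 = 38.54 + 3 = 41.5.
Round up.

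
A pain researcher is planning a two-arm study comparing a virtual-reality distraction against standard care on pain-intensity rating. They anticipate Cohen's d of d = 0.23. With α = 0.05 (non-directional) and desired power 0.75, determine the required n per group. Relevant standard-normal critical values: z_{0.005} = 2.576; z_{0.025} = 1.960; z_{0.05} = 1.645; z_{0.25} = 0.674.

n = 263 per group

For two independent groups with equal n: n = 2·((z_{α/2} + z_β) / d)².
z_{α/2} + z_β = 1.960 + 0.674 = 2.634.
n = 2 × (2.634 / 0.23)² = 2 × 11.452² = 2 × 131.15 = 262.3.
Round up to the next whole participant.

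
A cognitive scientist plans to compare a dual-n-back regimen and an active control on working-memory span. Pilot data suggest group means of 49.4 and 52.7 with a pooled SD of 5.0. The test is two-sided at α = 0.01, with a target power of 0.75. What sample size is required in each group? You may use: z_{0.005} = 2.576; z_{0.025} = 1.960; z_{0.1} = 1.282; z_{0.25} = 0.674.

n = 49 per group

Cohen's d = |M₁ − M₂| / SD_pooled = |49.4 − 52.7| / 5.0 = 3.3 / 5.0 = 0.660.
For two independent groups with equal n: n = 2·((z_{α/2} + z_β) / d)².
z_{α/2} + z_β = 2.576 + 0.674 = 3.250.
n = 2 × (3.250 / 0.660)² = 2 × 4.924² = 2 × 24.25 = 48.5.
Round up to the next whole participant.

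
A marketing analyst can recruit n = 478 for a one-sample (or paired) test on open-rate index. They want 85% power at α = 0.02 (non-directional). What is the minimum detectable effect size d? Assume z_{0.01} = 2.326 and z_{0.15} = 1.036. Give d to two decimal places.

For a single sample (or paired design) of n = 478: d_min = (z_{α/2} + z_β)/√n.
z-sum = 2.326 + 1.036 = 3.362.
d_min = 3.362 / √478 = 3.362 / 21.863 = 0.154.

d_min ≈ 0.15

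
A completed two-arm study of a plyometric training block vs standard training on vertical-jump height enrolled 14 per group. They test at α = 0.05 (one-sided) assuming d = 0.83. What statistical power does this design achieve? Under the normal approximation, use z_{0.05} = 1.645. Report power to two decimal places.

For two equal groups, power = Φ(d·√(n/2) − z_{α}).
d·√(n/2) = 0.83 × √(14/2) = 0.83 × 2.646 = 2.196.
z_β = 2.196 − 1.645 = 0.551.
Power = Φ(0.551) = 0.709.

power ≈ 0.71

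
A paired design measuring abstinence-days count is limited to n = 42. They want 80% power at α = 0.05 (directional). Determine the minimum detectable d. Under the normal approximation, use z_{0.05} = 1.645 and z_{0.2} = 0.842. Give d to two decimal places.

d_min ≈ 0.38

For a single sample (or paired design) of n = 42: d_min = (z_{α} + z_β)/√n.
z-sum = 1.645 + 0.842 = 2.487.
d_min = 2.487 / √42 = 2.487 / 6.481 = 0.384.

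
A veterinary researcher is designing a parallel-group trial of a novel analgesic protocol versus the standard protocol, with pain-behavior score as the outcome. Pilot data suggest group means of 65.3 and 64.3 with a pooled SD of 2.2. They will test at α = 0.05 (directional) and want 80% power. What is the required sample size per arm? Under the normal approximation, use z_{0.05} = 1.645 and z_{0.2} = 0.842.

Cohen's d = |M₁ − M₂| / SD_pooled = |65.3 − 64.3| / 2.2 = 1.0 / 2.2 = 0.455.
For two independent groups with equal n: n = 2·((z_{α} + z_β) / d)².
z_{α} + z_β = 1.645 + 0.842 = 2.487.
n = 2 × (2.487 / 0.455)² = 2 × 5.466² = 2 × 29.88 = 59.8.
Round up to the next whole participant.

n = 60 per group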